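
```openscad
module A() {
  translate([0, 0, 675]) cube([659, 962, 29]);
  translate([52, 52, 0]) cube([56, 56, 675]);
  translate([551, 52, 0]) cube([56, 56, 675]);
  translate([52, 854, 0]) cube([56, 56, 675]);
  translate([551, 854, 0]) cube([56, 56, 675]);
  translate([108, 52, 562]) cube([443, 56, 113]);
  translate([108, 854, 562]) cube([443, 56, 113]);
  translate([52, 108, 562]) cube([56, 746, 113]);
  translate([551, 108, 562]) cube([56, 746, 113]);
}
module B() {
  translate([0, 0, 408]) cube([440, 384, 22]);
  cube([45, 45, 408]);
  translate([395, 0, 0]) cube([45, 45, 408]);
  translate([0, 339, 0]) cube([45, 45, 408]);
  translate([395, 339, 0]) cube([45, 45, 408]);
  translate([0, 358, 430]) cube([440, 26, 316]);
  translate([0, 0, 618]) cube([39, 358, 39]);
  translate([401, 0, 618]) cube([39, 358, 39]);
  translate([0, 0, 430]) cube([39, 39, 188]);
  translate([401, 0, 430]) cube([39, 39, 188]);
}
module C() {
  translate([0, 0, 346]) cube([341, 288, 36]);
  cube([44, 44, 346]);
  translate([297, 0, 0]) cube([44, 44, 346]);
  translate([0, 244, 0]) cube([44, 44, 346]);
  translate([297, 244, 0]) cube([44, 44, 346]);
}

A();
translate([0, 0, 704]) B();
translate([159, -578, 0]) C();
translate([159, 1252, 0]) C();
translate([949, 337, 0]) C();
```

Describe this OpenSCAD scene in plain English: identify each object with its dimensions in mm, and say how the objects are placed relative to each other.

A is a table with a 659×962 mm rectangular top, 29 mm thick, top surface at z = 704 mm, supported by four 56×56 mm square legs, each inset 52 mm from the nearest pair of top edges, running from the floor. Four apron rails, 56 mm thick and 113 mm tall, run between adjacent legs with their top edges flush with the underside of the top and their outer faces flush with the legs' outer faces.

B is a chair. The seat is a 440×384×22 mm slab with its top at z = 430 mm, on four 45×45 mm corner legs (flush with the seat edges, standing on z = 0). A flat backrest 26 mm thick, 316 mm tall, spans the full seat width and rises from the seat top along its +y edge, rear face flush with the rear of the seat. Two armrests of 39×39 mm section run along each side from the seat's front edge to the front of the backrest, top faces 227 mm above the seat top and outer faces flush with the seat's x-edges; a 39×39 mm post under the front of each armrest stands on the seat at the front corner.

C is a simple wooden stool: a rectangular seat 341 mm (x) by 288 mm (y), 36 mm thick, top face at z = 382 mm, on four square legs, each 44×44 mm in cross-section. The legs rest on z = 0, each flush with a corner of the seat.

The chair is on top of the table. Three stools sit around the table at the −y, +y, +x sides.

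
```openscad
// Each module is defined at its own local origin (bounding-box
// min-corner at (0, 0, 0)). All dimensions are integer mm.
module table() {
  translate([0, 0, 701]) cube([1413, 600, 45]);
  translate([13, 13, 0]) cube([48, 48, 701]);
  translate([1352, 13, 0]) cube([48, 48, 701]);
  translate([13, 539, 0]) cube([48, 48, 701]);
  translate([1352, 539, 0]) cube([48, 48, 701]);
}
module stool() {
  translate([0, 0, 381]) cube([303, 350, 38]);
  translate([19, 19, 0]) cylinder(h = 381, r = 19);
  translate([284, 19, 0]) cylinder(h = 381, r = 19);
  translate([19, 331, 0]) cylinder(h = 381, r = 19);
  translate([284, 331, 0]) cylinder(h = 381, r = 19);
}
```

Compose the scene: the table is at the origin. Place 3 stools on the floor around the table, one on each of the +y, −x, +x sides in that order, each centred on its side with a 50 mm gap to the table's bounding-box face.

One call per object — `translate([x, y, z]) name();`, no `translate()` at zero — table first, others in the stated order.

table();
translate([555, 650, 0]) stool();
translate([-353, 125, 0]) stool();
translate([1463, 125, 0]) stool();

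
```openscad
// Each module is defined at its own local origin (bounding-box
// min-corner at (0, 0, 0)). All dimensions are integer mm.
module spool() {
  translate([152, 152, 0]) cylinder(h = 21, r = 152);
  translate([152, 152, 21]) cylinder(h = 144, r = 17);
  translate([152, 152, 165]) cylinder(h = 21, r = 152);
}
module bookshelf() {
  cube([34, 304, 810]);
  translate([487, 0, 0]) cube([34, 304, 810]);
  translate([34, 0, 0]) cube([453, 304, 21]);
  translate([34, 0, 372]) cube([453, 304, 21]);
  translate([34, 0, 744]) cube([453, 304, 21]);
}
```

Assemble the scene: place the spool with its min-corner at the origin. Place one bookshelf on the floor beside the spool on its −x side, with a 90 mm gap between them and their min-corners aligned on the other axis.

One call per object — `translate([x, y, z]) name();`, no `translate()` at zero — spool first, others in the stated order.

spool();
translate([-611, 0, 0]) bookshelf();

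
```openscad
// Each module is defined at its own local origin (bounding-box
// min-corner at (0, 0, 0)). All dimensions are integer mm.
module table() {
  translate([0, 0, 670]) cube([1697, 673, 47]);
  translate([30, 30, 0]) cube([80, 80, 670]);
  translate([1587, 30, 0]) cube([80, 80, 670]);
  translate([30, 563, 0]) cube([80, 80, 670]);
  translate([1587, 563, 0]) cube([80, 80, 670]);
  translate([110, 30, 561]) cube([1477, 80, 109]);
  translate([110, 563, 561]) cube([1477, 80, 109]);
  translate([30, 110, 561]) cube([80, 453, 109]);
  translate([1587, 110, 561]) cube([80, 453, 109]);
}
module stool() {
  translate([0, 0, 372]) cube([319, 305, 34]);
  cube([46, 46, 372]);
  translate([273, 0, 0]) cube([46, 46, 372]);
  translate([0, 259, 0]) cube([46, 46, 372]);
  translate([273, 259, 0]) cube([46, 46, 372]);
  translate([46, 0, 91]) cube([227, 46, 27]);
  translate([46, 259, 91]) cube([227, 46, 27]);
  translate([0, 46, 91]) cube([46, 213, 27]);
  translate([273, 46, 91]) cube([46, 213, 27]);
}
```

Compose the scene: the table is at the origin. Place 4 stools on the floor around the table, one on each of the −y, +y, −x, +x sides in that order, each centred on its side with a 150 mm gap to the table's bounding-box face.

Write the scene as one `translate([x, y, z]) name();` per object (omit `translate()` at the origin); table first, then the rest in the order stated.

table();
translate([689, -455, 0]) stool();
translate([689, 823, 0]) stool();
translate([-469, 184, 0]) stool();
translate([1847, 184, 0]) stool();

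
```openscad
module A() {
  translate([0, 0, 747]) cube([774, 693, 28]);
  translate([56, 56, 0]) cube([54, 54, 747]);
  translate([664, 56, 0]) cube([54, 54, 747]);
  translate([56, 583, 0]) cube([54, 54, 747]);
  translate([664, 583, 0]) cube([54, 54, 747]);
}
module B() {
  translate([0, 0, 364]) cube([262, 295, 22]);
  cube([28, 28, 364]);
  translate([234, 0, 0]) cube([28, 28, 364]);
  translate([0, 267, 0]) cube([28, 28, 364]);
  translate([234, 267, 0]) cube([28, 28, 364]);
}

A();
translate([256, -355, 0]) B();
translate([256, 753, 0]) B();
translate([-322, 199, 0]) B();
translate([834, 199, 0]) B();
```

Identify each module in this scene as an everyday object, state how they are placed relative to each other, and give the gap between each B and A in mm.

A is a table. B is a stool. Four stools sit around the table at the −y, +y, −x, +x sides. The gap between each stool and the table is 60 mm.

Each stool's nearest face is 60 mm from the table's bounding box.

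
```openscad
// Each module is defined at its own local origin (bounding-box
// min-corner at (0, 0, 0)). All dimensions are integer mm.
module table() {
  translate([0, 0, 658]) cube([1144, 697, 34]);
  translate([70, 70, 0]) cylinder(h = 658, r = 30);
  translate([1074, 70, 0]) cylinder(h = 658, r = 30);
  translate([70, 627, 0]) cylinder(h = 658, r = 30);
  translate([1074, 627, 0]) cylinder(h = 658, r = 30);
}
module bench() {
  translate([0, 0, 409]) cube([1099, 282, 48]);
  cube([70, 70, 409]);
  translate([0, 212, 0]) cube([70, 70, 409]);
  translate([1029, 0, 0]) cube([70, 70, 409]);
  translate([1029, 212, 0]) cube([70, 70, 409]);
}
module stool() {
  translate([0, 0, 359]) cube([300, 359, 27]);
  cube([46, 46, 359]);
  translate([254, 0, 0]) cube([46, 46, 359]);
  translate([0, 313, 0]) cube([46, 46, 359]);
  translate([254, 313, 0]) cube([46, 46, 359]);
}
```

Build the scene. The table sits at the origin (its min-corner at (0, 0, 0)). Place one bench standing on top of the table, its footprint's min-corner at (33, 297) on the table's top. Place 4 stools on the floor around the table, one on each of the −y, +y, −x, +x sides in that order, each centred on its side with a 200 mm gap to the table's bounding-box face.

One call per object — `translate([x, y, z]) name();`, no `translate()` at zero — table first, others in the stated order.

table();
translate([33, 297, 692]) bench();
translate([422, -559, 0]) stool();
translate([422, 897, 0]) stool();
translate([-500, 169, 0]) stool();
translate([1344, 169, 0]) stool();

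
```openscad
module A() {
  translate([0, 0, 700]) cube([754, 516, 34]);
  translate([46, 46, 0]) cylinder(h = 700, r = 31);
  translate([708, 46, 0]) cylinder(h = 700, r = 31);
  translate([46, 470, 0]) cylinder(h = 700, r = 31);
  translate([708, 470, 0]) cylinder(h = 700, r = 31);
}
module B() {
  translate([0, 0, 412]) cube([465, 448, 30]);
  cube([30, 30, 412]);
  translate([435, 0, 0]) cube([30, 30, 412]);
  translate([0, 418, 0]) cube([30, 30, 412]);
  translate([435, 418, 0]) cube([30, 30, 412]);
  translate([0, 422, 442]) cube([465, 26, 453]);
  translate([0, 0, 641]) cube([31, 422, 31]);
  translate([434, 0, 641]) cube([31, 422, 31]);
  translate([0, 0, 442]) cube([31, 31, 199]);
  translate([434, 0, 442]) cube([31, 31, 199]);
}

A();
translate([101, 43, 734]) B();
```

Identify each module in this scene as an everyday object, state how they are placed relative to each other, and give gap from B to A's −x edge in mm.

A is a table. B is a chair. The chair is on top of the table. The gap from the chair to the table's −x edge is 101 mm.

The chair's min-x is at 101; the table's min-x is 0; gap = 101 mm.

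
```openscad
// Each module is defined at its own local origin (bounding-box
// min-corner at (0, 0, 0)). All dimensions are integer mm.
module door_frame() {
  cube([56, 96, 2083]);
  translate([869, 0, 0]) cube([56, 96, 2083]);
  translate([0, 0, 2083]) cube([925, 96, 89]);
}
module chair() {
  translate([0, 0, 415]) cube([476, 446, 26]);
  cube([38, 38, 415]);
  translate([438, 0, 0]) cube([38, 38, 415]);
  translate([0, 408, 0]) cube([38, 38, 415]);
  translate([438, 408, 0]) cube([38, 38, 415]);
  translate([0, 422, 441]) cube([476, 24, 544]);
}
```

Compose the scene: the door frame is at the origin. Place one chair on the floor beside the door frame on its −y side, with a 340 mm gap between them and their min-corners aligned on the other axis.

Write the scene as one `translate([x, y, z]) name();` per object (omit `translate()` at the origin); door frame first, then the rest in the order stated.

door_frame();
translate([0, -786, 0]) chair();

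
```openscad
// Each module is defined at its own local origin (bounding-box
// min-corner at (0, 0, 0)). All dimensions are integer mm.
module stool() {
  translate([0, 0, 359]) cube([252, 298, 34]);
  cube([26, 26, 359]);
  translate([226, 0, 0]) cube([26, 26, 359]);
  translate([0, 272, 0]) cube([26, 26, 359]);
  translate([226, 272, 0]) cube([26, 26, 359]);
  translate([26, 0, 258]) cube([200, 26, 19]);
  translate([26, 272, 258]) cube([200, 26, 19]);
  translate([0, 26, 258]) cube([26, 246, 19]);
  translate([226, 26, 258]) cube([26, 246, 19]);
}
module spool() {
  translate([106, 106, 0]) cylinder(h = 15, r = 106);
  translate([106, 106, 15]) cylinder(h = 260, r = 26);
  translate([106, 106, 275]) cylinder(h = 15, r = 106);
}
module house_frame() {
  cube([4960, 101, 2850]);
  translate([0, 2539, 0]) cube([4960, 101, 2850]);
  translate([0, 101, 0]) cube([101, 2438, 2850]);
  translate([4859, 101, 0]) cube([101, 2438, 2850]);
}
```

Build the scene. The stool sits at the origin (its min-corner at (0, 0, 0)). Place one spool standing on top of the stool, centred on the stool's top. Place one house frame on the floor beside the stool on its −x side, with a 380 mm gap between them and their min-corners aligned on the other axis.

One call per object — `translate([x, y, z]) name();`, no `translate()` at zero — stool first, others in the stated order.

stool();
translate([20, 43, 393]) spool();
translate([-5340, 0, 0]) house_frame();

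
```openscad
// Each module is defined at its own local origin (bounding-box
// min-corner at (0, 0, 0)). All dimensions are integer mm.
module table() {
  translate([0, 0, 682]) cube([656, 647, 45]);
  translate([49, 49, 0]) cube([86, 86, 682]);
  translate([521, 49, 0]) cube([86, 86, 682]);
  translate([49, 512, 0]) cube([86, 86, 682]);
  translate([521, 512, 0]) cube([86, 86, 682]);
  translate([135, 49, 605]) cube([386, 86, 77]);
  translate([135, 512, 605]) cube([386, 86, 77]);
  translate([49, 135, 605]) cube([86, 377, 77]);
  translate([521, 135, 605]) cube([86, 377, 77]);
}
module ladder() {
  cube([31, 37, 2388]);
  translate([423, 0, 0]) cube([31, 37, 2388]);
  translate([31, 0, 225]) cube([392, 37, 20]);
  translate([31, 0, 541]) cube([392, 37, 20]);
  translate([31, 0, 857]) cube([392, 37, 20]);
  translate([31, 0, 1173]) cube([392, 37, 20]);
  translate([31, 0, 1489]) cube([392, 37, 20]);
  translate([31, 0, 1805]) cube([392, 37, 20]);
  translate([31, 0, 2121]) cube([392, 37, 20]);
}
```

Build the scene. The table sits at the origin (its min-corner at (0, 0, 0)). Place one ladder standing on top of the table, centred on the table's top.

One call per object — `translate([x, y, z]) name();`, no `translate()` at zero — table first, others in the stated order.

table();
translate([101, 305, 727]) ladder();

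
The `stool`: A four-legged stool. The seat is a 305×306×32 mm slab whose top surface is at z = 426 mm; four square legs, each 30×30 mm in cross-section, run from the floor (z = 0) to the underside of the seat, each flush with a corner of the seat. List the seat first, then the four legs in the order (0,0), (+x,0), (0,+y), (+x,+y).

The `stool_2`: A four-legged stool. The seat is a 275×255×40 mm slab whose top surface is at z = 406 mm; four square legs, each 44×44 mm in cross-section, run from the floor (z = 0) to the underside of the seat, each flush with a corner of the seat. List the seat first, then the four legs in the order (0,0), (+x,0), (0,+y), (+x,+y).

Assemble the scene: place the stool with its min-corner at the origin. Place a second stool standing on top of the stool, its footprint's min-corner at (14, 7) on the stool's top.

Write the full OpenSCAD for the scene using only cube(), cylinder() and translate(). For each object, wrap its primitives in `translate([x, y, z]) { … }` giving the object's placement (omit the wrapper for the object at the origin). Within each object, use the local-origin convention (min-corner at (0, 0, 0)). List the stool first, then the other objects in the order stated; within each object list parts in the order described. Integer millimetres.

translate([0, 0, 394]) cube([305, 306, 32]);
cube([30, 30, 394]);
translate([275, 0, 0]) cube([30, 30, 394]);
translate([0, 276, 0]) cube([30, 30, 394]);
translate([275, 276, 0]) cube([30, 30, 394]);
translate([14, 7, 426]) {
  translate([0, 0, 366]) cube([275, 255, 40]);
  cube([44, 44, 366]);
  translate([231, 0, 0]) cube([44, 44, 366]);
  translate([0, 211, 0]) cube([44, 44, 366]);
  translate([231, 211, 0]) cube([44, 44, 366]);
}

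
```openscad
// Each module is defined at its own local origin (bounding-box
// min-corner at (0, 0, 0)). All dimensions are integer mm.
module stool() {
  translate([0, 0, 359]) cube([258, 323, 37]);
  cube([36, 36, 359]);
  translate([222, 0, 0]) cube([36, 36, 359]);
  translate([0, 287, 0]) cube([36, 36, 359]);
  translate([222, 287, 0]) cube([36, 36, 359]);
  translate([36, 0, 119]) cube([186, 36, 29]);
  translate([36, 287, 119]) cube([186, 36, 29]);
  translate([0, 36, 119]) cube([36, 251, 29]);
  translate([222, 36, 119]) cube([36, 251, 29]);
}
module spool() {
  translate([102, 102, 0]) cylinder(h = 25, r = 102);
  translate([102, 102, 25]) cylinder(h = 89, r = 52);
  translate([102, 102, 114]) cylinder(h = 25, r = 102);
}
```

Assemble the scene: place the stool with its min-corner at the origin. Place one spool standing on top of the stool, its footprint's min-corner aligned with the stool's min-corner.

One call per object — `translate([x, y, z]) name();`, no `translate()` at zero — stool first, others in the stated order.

stool();
translate([0, 0, 396]) spool();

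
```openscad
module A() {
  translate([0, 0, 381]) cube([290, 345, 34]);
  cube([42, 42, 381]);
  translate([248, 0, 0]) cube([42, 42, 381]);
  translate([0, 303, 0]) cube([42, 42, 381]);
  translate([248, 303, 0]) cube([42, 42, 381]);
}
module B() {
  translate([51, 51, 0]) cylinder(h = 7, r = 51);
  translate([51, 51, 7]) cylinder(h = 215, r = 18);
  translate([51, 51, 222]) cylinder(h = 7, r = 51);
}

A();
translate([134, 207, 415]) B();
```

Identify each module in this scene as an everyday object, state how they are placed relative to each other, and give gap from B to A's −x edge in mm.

A is a stool. B is a spool. The spool is on top of the stool. The gap from the spool to the stool's −x edge is 134 mm.

The spool's min-x is at 134; the stool's min-x is 0; gap = 134 mm.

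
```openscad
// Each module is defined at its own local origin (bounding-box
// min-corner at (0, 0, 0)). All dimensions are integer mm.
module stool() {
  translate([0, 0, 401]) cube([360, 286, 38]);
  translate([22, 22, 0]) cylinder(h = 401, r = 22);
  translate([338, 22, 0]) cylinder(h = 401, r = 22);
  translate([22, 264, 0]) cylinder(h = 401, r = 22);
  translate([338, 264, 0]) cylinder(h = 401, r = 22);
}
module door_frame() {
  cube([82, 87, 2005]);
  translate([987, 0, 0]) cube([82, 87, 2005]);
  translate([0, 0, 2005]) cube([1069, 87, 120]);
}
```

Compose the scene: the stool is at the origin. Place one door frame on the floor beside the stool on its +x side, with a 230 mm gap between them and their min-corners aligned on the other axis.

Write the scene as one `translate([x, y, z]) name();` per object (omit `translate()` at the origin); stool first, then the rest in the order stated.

stool();
translate([590, 0, 0]) door_frame();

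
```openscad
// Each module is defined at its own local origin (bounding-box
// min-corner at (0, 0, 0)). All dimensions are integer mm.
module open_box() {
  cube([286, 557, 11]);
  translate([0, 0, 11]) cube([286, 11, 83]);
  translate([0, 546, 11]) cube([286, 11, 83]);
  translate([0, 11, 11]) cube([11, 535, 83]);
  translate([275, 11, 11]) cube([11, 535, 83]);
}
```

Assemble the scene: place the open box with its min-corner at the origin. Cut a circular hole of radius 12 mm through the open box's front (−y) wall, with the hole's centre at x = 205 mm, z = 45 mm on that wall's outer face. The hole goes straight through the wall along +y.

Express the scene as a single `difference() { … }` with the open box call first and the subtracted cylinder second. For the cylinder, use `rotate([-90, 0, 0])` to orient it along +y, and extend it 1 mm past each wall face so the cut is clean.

difference() {
  open_box();
  translate([205, -1, 45]) rotate([-90, 0, 0]) cylinder(h = 13, r = 12);
}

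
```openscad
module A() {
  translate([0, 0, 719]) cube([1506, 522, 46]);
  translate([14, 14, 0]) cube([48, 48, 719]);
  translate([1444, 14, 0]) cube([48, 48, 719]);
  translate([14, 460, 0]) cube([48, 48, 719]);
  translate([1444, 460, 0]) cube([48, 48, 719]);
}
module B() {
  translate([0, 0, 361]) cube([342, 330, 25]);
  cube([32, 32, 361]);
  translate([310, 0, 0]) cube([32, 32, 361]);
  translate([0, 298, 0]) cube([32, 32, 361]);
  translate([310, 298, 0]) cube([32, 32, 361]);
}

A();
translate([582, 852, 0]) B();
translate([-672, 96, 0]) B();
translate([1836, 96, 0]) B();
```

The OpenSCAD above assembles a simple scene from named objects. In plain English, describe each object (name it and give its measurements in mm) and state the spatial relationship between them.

A is a table: top 1506 mm (x) × 522 mm (y), 46 mm thick, upper face at z = 765 mm, on four 48×48 mm square legs, each inset 14 mm from the nearest pair of top edges, running from z = 0 to the bottom of the top.

B is a four-legged stool. The seat is a 342×330×25 mm slab whose top surface is at z = 386 mm; four square legs, each 32×32 mm in cross-section, run from the floor (z = 0) to the underside of the seat, each flush with a corner of the seat.

Three stools sit around the table at the +y, −x, +x sides.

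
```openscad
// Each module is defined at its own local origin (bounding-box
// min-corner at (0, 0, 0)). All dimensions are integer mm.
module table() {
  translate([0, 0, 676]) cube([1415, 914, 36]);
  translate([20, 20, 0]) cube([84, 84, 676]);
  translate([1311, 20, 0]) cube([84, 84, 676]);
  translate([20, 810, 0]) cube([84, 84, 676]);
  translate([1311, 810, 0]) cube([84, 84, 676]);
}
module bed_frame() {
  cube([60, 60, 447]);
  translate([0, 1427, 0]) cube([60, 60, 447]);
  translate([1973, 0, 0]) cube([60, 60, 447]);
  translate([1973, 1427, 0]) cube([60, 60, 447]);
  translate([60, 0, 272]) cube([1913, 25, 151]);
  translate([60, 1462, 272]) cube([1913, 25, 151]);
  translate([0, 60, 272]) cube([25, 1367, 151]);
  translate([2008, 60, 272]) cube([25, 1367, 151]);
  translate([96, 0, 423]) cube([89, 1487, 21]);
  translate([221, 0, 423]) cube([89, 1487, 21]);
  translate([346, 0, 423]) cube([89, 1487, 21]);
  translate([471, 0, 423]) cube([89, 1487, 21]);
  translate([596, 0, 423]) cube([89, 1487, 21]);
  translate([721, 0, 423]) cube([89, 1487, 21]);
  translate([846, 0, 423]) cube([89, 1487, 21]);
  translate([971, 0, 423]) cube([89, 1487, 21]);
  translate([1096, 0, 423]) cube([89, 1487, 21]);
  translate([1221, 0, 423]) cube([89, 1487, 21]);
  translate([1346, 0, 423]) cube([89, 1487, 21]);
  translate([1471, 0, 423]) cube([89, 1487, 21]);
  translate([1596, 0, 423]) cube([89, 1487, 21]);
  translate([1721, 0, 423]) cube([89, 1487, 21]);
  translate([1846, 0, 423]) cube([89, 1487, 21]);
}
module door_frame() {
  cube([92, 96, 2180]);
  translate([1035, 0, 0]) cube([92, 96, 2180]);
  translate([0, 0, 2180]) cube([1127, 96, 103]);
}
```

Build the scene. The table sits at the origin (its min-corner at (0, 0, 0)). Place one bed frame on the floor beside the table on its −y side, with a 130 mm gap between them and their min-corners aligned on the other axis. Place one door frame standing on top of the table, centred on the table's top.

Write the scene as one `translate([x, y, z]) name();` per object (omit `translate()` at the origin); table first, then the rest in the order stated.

table();
translate([0, -1617, 0]) bed_frame();
translate([144, 409, 712]) door_frame();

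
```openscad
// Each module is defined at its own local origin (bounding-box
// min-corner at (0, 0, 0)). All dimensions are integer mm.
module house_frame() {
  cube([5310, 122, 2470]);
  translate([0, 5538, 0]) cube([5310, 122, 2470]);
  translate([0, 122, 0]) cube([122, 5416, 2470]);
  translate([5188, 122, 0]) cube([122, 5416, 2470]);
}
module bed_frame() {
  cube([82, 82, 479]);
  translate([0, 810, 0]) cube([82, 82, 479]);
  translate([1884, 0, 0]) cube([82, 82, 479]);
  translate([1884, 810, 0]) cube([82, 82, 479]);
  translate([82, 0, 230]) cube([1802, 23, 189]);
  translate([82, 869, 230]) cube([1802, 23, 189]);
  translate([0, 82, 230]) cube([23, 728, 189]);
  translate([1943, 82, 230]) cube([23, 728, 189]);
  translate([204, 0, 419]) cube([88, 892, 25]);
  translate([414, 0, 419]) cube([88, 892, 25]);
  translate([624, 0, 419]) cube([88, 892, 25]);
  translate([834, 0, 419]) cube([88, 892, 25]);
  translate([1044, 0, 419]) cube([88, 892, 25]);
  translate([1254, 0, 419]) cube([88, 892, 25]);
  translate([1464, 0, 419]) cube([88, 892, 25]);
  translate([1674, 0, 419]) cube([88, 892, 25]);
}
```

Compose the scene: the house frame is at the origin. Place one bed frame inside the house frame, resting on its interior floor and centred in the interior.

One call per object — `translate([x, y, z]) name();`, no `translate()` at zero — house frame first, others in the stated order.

house_frame();
translate([1672, 2384, 0]) bed_frame();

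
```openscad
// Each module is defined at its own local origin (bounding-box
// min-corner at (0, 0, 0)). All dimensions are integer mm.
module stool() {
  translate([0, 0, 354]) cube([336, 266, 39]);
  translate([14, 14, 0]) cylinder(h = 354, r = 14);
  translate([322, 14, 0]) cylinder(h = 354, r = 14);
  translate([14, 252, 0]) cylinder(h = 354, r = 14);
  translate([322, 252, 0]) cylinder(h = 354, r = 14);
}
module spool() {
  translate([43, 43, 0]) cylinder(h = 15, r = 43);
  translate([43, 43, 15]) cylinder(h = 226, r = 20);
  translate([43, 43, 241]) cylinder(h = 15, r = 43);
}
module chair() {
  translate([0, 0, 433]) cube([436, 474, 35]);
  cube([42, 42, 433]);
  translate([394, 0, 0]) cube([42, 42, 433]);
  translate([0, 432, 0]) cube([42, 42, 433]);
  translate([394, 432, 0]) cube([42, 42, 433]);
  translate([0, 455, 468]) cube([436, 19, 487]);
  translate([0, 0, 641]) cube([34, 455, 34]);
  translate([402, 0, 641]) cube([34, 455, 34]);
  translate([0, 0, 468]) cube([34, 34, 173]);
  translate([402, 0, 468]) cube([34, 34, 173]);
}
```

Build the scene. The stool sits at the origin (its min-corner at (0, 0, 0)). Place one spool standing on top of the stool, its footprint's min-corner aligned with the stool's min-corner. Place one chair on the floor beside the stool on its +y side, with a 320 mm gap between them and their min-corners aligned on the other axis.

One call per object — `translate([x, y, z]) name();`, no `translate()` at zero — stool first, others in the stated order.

stool();
translate([0, 0, 393]) spool();
translate([0, 586, 0]) chair();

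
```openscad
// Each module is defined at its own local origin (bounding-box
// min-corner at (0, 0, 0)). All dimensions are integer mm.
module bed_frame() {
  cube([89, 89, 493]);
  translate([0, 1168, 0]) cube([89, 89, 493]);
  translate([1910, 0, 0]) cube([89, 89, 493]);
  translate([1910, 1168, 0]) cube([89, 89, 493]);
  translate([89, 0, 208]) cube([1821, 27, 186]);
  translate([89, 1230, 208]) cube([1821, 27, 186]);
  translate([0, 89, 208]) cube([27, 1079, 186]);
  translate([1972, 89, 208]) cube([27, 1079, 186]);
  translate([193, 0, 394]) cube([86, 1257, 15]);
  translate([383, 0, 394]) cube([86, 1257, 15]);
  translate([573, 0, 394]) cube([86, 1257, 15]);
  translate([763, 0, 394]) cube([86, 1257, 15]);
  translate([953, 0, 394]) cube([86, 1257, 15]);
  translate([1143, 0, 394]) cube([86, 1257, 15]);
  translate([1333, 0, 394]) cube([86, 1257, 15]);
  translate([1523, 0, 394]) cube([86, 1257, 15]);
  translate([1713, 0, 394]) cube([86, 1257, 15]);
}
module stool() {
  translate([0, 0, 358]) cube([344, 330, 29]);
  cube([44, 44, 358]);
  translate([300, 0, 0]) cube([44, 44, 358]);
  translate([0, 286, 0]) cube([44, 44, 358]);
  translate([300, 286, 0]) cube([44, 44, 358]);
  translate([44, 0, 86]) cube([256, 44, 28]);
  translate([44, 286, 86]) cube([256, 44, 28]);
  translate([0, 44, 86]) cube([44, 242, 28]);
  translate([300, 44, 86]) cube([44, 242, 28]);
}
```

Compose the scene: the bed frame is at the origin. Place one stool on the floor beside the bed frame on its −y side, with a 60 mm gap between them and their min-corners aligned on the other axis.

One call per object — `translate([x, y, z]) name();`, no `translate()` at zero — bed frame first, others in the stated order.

bed_frame();
translate([0, -390, 0]) stool();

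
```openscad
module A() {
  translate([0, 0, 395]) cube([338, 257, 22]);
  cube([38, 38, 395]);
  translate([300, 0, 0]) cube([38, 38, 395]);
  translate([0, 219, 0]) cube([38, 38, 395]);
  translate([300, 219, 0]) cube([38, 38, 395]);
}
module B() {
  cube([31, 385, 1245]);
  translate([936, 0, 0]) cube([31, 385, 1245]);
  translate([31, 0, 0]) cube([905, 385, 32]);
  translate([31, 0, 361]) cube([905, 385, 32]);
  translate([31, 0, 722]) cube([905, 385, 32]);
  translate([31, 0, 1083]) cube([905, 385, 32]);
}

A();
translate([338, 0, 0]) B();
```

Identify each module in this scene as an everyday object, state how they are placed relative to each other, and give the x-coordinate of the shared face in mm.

A is a stool. B is a bookshelf. The bookshelf is against the stool's +x side, with their −y faces flush. The x-coordinate of the shared face is 338 mm.

The stool's +x face and the bookshelf's −x face are both at x = 338 mm.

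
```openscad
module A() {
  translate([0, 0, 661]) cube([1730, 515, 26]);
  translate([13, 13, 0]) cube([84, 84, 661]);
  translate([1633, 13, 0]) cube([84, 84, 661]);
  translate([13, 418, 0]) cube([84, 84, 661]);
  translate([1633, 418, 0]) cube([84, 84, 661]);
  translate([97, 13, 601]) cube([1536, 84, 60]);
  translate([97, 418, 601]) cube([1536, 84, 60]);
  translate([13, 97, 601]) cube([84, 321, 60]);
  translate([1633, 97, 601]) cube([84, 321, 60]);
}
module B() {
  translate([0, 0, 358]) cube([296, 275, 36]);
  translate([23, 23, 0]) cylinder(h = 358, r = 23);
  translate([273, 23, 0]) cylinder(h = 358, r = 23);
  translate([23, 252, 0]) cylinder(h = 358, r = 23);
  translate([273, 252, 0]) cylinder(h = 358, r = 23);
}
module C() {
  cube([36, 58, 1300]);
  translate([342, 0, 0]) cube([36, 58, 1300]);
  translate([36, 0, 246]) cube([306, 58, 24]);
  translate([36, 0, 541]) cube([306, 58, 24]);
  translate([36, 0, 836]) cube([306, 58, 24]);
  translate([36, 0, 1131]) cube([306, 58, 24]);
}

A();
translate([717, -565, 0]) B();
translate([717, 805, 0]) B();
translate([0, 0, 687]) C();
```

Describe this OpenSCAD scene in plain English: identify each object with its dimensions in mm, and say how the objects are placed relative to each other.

A is a table: top 1730 mm (x) × 515 mm (y), 26 mm thick, upper face at z = 687 mm, on four 84×84 mm square legs, each inset 13 mm from the nearest pair of top edges, running from z = 0 to the bottom of the top. Four apron rails, 84 mm thick and 60 mm tall, run between adjacent legs with their top edges flush with the underside of the top and their outer faces flush with the legs' outer faces.

B is a simple wooden stool: a rectangular seat 296 mm (x) by 275 mm (y), 36 mm thick, top face at z = 394 mm, on four round legs, each 46 mm in diameter. The legs rest on z = 0, each leg's axis is inset half a diameter from the nearest pair of seat edges (so the leg's bounding box is flush with the corner).

C is a straight ladder. Two 36×58 mm vertical rails, 1300 mm tall, stand 378 mm apart (outside-to-outside) with their front faces coplanar on the −y side. 4 rungs, each 58 mm deep and 24 mm tall, span between the inner faces of the rails, front faces flush with the rails. The lowest rung's underside is at z = 246 mm and rungs are spaced 295 mm apart (underside to underside).

Two stools sit around the table at the −y, +y sides. The ladder is on top of the table.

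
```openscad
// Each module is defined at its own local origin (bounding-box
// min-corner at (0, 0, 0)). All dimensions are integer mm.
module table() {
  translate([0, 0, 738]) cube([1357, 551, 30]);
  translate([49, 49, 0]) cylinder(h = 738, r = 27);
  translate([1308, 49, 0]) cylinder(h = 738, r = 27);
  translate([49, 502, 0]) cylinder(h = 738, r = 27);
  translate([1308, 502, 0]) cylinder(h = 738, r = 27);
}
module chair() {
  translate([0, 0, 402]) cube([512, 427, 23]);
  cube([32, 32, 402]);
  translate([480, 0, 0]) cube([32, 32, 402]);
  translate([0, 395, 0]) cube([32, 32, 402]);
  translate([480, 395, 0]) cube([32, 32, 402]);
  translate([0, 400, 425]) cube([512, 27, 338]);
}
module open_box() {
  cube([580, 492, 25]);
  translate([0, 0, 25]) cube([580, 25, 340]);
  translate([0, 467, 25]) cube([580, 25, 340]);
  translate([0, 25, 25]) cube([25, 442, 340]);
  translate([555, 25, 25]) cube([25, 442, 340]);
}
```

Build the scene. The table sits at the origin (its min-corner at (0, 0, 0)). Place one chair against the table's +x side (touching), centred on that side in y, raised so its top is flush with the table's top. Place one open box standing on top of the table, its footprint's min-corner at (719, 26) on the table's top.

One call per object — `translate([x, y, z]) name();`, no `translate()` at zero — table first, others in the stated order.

table();
translate([1357, 62, 5]) chair();
translate([719, 26, 768]) open_box();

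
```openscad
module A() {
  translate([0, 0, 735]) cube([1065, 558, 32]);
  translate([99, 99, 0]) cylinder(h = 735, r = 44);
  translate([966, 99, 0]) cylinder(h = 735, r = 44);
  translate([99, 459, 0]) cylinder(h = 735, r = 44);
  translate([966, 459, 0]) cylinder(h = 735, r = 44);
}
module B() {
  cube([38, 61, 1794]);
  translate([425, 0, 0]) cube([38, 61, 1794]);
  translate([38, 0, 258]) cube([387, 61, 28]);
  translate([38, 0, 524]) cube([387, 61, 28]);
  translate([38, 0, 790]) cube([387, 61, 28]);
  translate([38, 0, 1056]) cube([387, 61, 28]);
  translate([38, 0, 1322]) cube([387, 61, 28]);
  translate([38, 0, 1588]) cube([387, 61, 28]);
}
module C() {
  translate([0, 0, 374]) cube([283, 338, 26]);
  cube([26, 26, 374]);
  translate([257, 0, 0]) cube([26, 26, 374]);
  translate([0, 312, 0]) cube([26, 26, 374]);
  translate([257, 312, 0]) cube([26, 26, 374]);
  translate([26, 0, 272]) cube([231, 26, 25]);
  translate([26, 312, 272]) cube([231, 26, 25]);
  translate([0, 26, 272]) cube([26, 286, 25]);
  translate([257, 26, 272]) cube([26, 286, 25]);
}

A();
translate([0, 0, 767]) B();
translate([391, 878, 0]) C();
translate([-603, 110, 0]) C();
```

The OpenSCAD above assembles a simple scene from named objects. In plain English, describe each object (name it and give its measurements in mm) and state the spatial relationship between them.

A is a rectangular dining table. The top is 1065×558×32 mm with its upper surface at z = 767 mm. It stands on four round legs of 88 mm diameter, each leg's bounding box inset 55 mm from the nearest pair of top edges, running from the floor to the underside of the top.

B is a wooden ladder with two side rails of 38×61 mm section and 1794 mm height, set 463 mm apart overall. Between them run 6 rectangular rungs (61 mm deep, 28 mm thick), front faces flush with the rails' −y face. The bottom of the first rung is 258 mm above the floor and each subsequent rung is 266 mm higher than the one below.

C is a simple wooden stool: a rectangular seat 283 mm (x) by 338 mm (y), 26 mm thick, top face at z = 400 mm, on four square legs, each 26×26 mm in cross-section. The legs rest on z = 0, each flush with a corner of the seat. Four stretchers, 26 mm wide and 25 mm tall, connect adjacent legs with their undersides at z = 272 mm, each running between the inner faces of the legs it joins and aligned with the legs' outer faces on the other axis.

The ladder is on top of the table. Two stools sit around the table at the +y, −x sides.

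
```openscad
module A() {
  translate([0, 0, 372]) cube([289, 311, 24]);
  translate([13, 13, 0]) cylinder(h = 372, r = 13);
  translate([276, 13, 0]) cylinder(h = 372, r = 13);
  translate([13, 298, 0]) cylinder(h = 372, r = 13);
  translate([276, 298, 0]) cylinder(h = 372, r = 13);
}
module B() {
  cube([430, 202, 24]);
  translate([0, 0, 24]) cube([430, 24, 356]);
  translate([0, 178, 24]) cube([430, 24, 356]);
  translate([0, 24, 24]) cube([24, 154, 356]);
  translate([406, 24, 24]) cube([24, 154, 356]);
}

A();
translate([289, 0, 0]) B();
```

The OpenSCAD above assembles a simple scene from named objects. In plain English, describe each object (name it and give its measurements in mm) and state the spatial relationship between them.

A is a four-legged stool. The seat is 289×311 mm, 24 mm thick, top at z = 396 mm. It stands on four round legs, each 26 mm in diameter, from z = 0 to the seat underside, each leg's axis is inset half a diameter from the nearest pair of seat edges (so the leg's bounding box is flush with the corner).

B is an open-topped rectangular box: outside dimensions 430×202×380 mm, with a uniform wall and base thickness of 24 mm. The base is a full 430×202 slab on the floor; four walls sit on top of the base. The front and back walls (the −y and +y sides) span the full width; the two side walls fit between them.

The open box is against the stool's +x side, with their −y faces flush.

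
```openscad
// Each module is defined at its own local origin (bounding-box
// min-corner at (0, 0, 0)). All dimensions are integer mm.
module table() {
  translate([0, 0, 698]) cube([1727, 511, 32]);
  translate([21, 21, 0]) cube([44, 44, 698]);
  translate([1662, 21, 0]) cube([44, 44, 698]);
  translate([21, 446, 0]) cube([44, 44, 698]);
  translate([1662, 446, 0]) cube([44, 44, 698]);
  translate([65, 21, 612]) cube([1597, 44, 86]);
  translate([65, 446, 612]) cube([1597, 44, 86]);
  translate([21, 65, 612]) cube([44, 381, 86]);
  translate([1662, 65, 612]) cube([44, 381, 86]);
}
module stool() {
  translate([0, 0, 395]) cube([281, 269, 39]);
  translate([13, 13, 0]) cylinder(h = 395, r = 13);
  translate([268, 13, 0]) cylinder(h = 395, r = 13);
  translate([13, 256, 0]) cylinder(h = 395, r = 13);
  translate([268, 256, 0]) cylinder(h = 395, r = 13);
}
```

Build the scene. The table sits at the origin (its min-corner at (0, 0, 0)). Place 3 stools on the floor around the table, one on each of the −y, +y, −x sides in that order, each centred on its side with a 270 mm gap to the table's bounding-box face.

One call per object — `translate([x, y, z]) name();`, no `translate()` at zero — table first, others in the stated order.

table();
translate([723, -539, 0]) stool();
translate([723, 781, 0]) stool();
translate([-551, 121, 0]) stool();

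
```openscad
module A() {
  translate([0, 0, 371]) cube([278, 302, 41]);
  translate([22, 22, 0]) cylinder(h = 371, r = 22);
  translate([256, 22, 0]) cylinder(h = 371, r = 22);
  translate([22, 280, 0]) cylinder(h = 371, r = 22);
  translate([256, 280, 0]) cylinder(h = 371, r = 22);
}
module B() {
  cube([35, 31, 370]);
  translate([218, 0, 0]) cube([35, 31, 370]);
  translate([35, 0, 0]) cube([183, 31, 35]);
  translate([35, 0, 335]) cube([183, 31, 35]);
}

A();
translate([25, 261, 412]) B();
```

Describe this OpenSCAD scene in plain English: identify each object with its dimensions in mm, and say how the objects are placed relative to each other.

A is a four-legged stool. The seat is a 278×302×41 mm slab whose top surface is at z = 412 mm; four round legs, each 44 mm in diameter, run from the floor (z = 0) to the underside of the seat, each leg's axis is inset half a diameter from the nearest pair of seat edges (so the leg's bounding box is flush with the corner).

B is a rectangular picture frame lying in the x–z plane (depth along y). The opening is 183 mm wide (x) by 300 mm tall (z), surrounded by a border 35 mm wide on all four sides. The frame is 31 mm deep and is made of two full-height vertical stiles with two horizontal rails fitted between them.

The picture frame is on top of the stool.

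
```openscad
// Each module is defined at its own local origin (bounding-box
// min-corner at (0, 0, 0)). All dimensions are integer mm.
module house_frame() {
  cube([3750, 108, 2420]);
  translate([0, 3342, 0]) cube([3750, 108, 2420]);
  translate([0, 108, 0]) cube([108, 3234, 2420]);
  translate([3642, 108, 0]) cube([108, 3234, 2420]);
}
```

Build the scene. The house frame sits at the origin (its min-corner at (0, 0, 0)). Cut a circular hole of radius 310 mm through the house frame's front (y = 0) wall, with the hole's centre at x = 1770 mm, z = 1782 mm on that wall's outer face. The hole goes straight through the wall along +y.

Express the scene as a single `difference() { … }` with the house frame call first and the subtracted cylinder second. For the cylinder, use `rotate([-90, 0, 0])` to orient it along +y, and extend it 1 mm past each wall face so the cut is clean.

difference() {
  house_frame();
  translate([1770, -1, 1782]) rotate([-90, 0, 0]) cylinder(h = 110, r = 310);
}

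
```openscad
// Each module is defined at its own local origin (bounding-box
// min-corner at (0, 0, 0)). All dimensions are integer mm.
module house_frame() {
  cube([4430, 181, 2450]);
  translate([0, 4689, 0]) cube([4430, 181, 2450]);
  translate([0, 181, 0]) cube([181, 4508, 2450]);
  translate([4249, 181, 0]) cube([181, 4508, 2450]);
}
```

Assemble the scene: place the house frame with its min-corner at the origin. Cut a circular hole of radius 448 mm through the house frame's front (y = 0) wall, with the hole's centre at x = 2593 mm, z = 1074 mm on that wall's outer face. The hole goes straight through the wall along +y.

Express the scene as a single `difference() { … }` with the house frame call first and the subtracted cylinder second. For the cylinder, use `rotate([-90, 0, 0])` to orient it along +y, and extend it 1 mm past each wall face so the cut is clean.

difference() {
  house_frame();
  translate([2593, -1, 1074]) rotate([-90, 0, 0]) cylinder(h = 183, r = 448);
}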